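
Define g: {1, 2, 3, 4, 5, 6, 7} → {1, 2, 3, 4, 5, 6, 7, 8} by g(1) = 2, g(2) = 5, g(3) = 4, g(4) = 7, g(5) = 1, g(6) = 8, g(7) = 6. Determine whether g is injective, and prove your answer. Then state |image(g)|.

The values g(1), …, g(7) are 2, 5, 4, 7, 1, 8, 6 — all distinct.
So g(a) = g(b) only when a = b, and g is injective.
The image of g is {1, 2, 4, 5, 6, 7, 8}, which has 7 elements.

7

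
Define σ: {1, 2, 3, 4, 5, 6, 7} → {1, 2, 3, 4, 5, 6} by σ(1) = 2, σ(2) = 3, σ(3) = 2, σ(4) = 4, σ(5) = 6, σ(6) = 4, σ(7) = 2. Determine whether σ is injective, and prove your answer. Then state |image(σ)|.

σ(1) = 2 = σ(3) with 1 ≠ 3, so σ is not injective.
The image of σ is {2, 3, 4, 6}, which has 4 elements.

4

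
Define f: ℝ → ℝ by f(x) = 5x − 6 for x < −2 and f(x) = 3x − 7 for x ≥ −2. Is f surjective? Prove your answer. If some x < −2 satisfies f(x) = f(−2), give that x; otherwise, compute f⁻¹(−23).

Both pieces are strictly increasing (slopes 5 and 3), so each is injective on its own interval.
The left piece maps (−∞, −2) onto (−∞, −16); the right piece maps [−2, ∞) onto [−13, ∞).
The union (−∞, −16) ∪ [−13, ∞) omits the interval between −16 and −13; in particular −16 has no preimage. So f is not surjective.
Because the two images are disjoint, no x < −2 has f(x) = f(−2), so we compute f⁻¹(−23): −23 lies in (−∞, −16), so solve 5x − 6 = −23: x = (−23 + 6)/5 = −17/5.

-17/5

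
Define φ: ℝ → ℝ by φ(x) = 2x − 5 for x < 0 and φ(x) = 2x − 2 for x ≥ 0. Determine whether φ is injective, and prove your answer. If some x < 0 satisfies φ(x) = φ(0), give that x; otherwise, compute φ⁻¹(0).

1

Both pieces are strictly increasing (slopes 2 and 2), so each is injective on its own interval.
The left piece maps (−∞, 0) onto (−∞, −5); the right piece maps [0, ∞) onto [−2, ∞).
These images are disjoint, so no value is attained by both pieces. Thus φ is injective.
Because the two images are disjoint, no x < 0 has φ(x) = φ(0), so we compute φ⁻¹(0): 0 lies in [−2, ∞), so solve 2x − 2 = 0: x = (0 + 2)/2 = 1.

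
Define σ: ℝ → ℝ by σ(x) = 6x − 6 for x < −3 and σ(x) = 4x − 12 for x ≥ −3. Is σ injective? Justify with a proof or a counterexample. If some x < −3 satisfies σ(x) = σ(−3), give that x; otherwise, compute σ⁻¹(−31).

Both pieces are strictly increasing (slopes 6 and 4), so each is injective on its own interval.
The left piece maps (−∞, −3) onto (−∞, −24); the right piece maps [−3, ∞) onto [−24, ∞).
These images are disjoint, so no value is attained by both pieces. Hence σ is injective.
Because the two images are disjoint, no x < −3 has σ(x) = σ(−3), so we compute σ⁻¹(−31): −31 lies in (−∞, −24), so solve 6x − 6 = −31: x = (−31 + 6)/6 = −25/6.

-25/6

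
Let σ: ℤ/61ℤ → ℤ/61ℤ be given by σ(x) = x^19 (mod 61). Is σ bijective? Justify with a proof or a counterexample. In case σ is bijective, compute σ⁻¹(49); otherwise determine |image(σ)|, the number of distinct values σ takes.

4

Since 61 is prime, the nonzero elements of ℤ/61ℤ form a cyclic group of order 60.
As gcd(19, 60) = 1, raising to the 19th power is a bijection on this group: if s^19 ≡ t^19 then (st^{−1})^19 = 1, and the only element of order dividing gcd(19, 60) = 1 is 1, so s = t.
With σ(0) = 0 this makes σ injective on all of ℤ/61ℤ, hence bijective (finite equal-size domain and codomain). In particular σ is bijective.
Since σ is bijective, we find the preimage of 49. The inverse of x ↦ x^19 on (ℤ/61ℤ)^× is x ↦ x^19, because 19·19 = 361 = 6·60 + 1 ≡ 1 (mod 60) and x^{60} = 1 for x ≠ 0 (Fermat). So σ⁻¹(49) = 49^19 mod 61.
Repeated squaring mod 61: 49^1 ≡ 49, 49^2 ≡ 49² = 2401 ≡ 22, 49^4 ≡ 22² = 484 ≡ 57, 49^8 ≡ 57² = 3249 ≡ 16, 49^16 ≡ 16² = 256 ≡ 12. Since 19 = 16 + 2 + 1, 49^19 ≡ 12·22·49: 12·22 = 264 ≡ 20, then 20·49 = 980 ≡ 4. So 49^19 ≡ 4 (mod 61).
Hence σ⁻¹(49) = 4.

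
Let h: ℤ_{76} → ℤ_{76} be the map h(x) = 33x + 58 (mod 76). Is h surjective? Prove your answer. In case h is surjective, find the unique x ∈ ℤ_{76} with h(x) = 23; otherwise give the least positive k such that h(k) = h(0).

Since gcd(33, 76) = 1, 33 is invertible modulo 76. Euclid's algorithm: 76 = 2·33 + 10, 33 = 3·10 + 3, 10 = 3·3 + 1; back-substituting gives 1 = 53·33 − 23·76, so 33⁻¹ ≡ 53 (mod 76).
Then y ↦ 53(y − 58) is a two-sided inverse to h, so every y ∈ ℤ_{76} has a preimage.
So h is surjective.
Since h is surjective, we compute h⁻¹(23): solve 33x + 58 ≡ 23 (mod 76), i.e. 33x ≡ 41 (mod 76).
Multiplying by 33⁻¹ = 53 gives x ≡ 53·41 = 2173 = 28·76 + 45 ≡ 45 (mod 76).
Check: h(45) = 33·45 + 58 = 1543 = 20·76 + 23 ≡ 23 (mod 76).

45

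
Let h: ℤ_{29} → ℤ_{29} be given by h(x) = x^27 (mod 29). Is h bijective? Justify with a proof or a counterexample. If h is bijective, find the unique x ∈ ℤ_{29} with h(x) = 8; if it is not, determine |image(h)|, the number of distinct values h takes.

Since 29 is prime, the nonzero elements of ℤ_{29} form a cyclic group of order 28.
As gcd(27, 28) = 1, raising to the 27th power is a bijection on this group: if x_1^27 ≡ x_2^27 then (x_1x_2^{−1})^27 = 1, and the only element of order dividing gcd(27, 28) = 1 is 1, so x_1 = x_2.
With h(0) = 0 this makes h injective on all of ℤ_{29}, hence bijective (finite equal-size domain and codomain). In particular h is bijective.
Since h is bijective, we find the preimage of 8. The inverse of x ↦ x^27 on (ℤ_{29})^× is x ↦ x^27, because 27·27 = 729 = 26·28 + 1 ≡ 1 (mod 28) and x^{28} = 1 for x ≠ 0 (Fermat). So h⁻¹(8) = 8^27 mod 29.
Repeated squaring mod 29: 8^1 ≡ 8, 8^2 ≡ 8² = 64 ≡ 6, 8^4 ≡ 6² = 36 ≡ 7, 8^8 ≡ 7² = 49 ≡ 20, 8^16 ≡ 20² = 400 ≡ 23. Since 27 = 16 + 8 + 2 + 1, 8^27 ≡ 23·20·6·8: 23·20 = 460 ≡ 25, then 25·6 = 150 ≡ 5, then 5·8 = 40 ≡ 11. So 8^27 ≡ 11 (mod 29).
Hence h⁻¹(8) = 11.

11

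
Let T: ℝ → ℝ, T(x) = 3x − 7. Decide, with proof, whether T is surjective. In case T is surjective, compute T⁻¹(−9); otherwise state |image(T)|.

-2/3

For any y ∈ ℝ, x = (y + 7)/3 satisfies T(x) = y.
Thus T is surjective.
Since T is surjective, we compute T⁻¹(−9) = (−9 + 7)/3 = −2/3.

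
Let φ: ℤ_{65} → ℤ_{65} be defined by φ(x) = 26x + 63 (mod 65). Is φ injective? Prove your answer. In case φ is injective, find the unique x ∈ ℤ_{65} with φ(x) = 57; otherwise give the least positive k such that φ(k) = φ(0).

We have gcd(26, 65) = 13 > 1. Taking x_1 = 0 and x_2 = 5: φ(0) = 63 and φ(5) = 26·5 + 63 = 193 ≡ 63 (mod 65).
So φ(0) = φ(5) while 0 ≠ 5, thus φ is not injective.
Since φ is not injective, we find the least positive k with φ(k) = φ(0): this means 26k ≡ 0 (mod 65), i.e. 65 ∣ 26k. Since gcd(26, 65) = 13, dividing through by 13 this holds exactly when 5 ∣ 2k, and as gcd(2, 5) = 1, exactly when 5 ∣ k.
The smallest positive such k is 5.

5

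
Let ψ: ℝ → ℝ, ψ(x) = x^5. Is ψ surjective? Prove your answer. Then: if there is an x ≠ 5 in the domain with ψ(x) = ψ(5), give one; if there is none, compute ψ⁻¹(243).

For any y ∈ ℝ, x = y^{1/5} ∈ ℝ gives ψ(x) = y, so ψ is surjective.
Since x ↦ x^5 is strictly increasing on ℝ, it is injective there, so no x ≠ 5 in the domain has ψ(x) = ψ(5). We therefore compute ψ⁻¹(243) = 243^{1/5} = 3 (indeed 3^5 = 243).

3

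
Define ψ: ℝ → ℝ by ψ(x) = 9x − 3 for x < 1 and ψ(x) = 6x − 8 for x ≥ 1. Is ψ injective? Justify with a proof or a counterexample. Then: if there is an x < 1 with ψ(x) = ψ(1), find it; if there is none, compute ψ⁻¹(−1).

Both pieces are strictly increasing (slopes 9 and 6), so each is injective on its own interval.
The left piece maps (−∞, 1) onto (−∞, 6); the right piece maps [1, ∞) onto [−2, ∞).
These images overlap. In particular ψ(1) = −2 (right piece), and solving 9x − 3 = −2 on the left piece gives x = 1/9 < 1.
So ψ(1/9) = ψ(1) with 1/9 ≠ 1, and ψ is not injective. This x = 1/9 is the requested value below 1.

1/9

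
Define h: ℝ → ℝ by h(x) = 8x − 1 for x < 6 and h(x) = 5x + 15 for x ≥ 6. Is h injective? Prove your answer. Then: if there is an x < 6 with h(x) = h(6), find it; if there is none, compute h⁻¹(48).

Both pieces are strictly increasing (slopes 8 and 5), so each is injective on its own interval.
The left piece maps (−∞, 6) onto (−∞, 47); the right piece maps [6, ∞) onto [45, ∞).
These images overlap. In particular h(6) = 45 (right piece), and solving 8x − 1 = 45 on the left piece gives x = 23/4 < 6.
So h(23/4) = h(6) with 23/4 ≠ 6, and h is not injective. This x = 23/4 is the requested value below 6.

23/4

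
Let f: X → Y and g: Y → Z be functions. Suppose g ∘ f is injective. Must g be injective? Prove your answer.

No. Take X = {0, 1, 2}, Y = {0, 1, 2, 3, 4, 5}, Z = {0, 1, 2, 3, 4, 5}, f(a) = a for each a ∈ X, and g(b) = 4 if b ∈ {4, 5} else g(b) = b.
Then g ∘ f = f is injective (X ⊂ Y and f is the inclusion), but g(4) = g(5) = 4 with 4 ≠ 5, so g is not injective.

not injective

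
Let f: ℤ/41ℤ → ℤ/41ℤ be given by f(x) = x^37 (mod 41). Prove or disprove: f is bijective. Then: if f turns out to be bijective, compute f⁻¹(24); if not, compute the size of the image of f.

Since 41 is prime, the nonzero elements of ℤ/41ℤ form a cyclic group of order 40.
As gcd(37, 40) = 1, raising to the 37th power is a bijection on this group: if x_1^37 ≡ x_2^37 then (x_1x_2^{−1})^37 = 1, and the only element of order dividing gcd(37, 40) = 1 is 1, so x_1 = x_2.
With f(0) = 0 this makes f injective on all of ℤ/41ℤ, hence bijective (finite equal-size domain and codomain). In particular f is bijective.
Since f is bijective, we find the preimage of 24. The inverse of x ↦ x^37 on (ℤ/41ℤ)^× is x ↦ x^13, because 37·13 = 481 = 12·40 + 1 ≡ 1 (mod 40) and x^{40} = 1 for x ≠ 0 (Fermat). So f⁻¹(24) = 24^13 mod 41.
Repeated squaring mod 41: 24^1 ≡ 24, 24^2 ≡ 24² = 576 ≡ 2, 24^4 ≡ 2² = 4, 24^8 ≡ 4² = 16. Since 13 = 8 + 4 + 1, 24^13 ≡ 16·4·24: 16·4 = 64 ≡ 23, then 23·24 = 552 ≡ 19. So 24^13 ≡ 19 (mod 41).
Hence f⁻¹(24) = 19.

19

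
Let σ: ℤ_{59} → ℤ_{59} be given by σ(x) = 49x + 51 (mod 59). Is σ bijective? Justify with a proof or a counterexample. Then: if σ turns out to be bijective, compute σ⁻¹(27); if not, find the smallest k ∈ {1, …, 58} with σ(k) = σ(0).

26

Suppose σ(u) = σ(v) in ℤ_{59}. Then 49u + 51 ≡ 49v + 51 (mod 59), hence 49(u − v) ≡ 0 (mod 59).
Since gcd(49, 59) = 1, 49 is invertible modulo 59, therefore u − v ≡ 0 (mod 59), i.e. u = v.
We now compute 49⁻¹ mod 59 explicitly. Euclid's algorithm: 59 = 1·49 + 10, 49 = 4·10 + 9, 10 = 1·9 + 1; back-substituting gives 1 = 53·49 − 44·59, so 49⁻¹ ≡ 53 (mod 59).
For any y ∈ ℤ_{59}, x = 53(y − 51) mod 59 satisfies σ(x) = 49·53(y − 51) + 51 ≡ y (since 49·53 ≡ 1 mod 59). So every y has a preimage.
So σ is bijective.
Since σ is bijective, we find σ⁻¹(27): we need 49x ≡ 27 − 51 ≡ 35 (mod 59). Using 49⁻¹ = 53: x ≡ 53·35 = 1855 = 31·59 + 26, so x = 26.
Check: σ(26) = 49·26 + 51 = 1325 = 22·59 + 27 ≡ 27 (mod 59).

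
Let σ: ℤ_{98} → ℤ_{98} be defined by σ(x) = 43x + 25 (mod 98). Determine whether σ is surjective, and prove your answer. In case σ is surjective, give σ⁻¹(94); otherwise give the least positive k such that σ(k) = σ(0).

By definition, σ is surjective if every y in the codomain equals σ(x) for some x in the domain.
Since gcd(43, 98) = 1, 43 is invertible modulo 98. Euclid's algorithm: 98 = 2·43 + 12, 43 = 3·12 + 7, 12 = 1·7 + 5, 7 = 1·5 + 2, 5 = 2·2 + 1; back-substituting gives 1 = 57·43 − 25·98, so 43⁻¹ ≡ 57 (mod 98).
For any y ∈ ℤ_{98}, x = 57(y − 25) mod 98 satisfies σ(x) = 43·57(y − 25) + 25 ≡ y (since 43·57 ≡ 1 mod 98). So every y has a preimage.
So σ is surjective.
Since σ is surjective, we find σ⁻¹(94): we need 43x ≡ 94 − 25 ≡ 69 (mod 98). Using 43⁻¹ = 57: x ≡ 57·69 = 3933 = 40·98 + 13, so x = 13.
Check: σ(13) = 43·13 + 25 = 584 = 5·98 + 94 ≡ 94 (mod 98).

13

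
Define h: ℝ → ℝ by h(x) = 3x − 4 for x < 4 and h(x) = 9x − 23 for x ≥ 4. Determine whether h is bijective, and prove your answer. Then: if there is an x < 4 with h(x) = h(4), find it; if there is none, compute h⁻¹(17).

Both pieces are strictly increasing (slopes 3 and 9), so each is injective on its own interval.
The left piece maps (−∞, 4) onto (−∞, 8); the right piece maps [4, ∞) onto [13, ∞).
The images leave a gap (8 has no preimage), so h is not surjective, hence not bijective.
Because the two images are disjoint, no x < 4 has h(x) = h(4), so we compute h⁻¹(17): 17 lies in [13, ∞), so solve 9x − 23 = 17: x = (17 + 23)/9 = 40/9.

40/9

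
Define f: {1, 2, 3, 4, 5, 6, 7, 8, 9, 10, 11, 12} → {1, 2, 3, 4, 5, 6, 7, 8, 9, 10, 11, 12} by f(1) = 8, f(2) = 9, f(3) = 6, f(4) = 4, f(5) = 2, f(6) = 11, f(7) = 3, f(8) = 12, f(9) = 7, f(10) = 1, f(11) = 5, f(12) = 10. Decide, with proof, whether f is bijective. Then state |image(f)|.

12

The values 8, 9, 6, 4, 2, 11, 3, 12, 7, 1, 5, 10 are a permutation of {1, 2, 3, 4, 5, 6, 7, 8, 9, 10, 11, 12}: each element appears exactly once.
So f is injective and surjective, hence bijective.
The image of f is {1, 2, 3, 4, 5, 6, 7, 8, 9, 10, 11, 12}, which has 12 elements.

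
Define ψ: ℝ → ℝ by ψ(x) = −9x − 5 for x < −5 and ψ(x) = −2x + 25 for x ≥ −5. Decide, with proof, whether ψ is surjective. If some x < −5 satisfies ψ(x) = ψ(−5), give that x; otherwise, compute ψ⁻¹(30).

Both pieces are strictly decreasing (slopes −9 and −2), so each is injective on its own interval.
The left piece maps (−∞, −5) onto (40, ∞); the right piece maps [−5, ∞) onto (−∞, 35].
The union (40, ∞) ∪ (−∞, 35] omits the interval between 40 and 35; in particular 40 has no preimage. So ψ is not surjective.
Because the two images are disjoint, no x < −5 has ψ(x) = ψ(−5), so we compute ψ⁻¹(30): 30 lies in (−∞, 35], so solve −2x + 25 = 30: x = (30 − 25)/(−2) = −5/2.

-5/2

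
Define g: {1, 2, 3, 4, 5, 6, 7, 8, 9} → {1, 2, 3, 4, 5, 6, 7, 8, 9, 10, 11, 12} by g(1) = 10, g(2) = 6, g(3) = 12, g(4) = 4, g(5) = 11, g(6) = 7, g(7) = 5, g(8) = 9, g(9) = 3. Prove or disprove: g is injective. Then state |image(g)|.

9

The values g(1), …, g(9) are 10, 6, 12, 4, 11, 7, 5, 9, 3 — all distinct.
So g(s) = g(t) only when s = t, and g is injective.
The image of g is {3, 4, 5, 6, 7, 9, 10, 11, 12}, which has 9 elements.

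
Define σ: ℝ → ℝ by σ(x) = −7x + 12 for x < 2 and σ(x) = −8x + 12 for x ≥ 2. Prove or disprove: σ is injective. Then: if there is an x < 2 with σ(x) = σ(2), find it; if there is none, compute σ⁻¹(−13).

25/8

Both pieces are strictly decreasing (slopes −7 and −8), so each is injective on its own interval.
The left piece maps (−∞, 2) onto (−2, ∞); the right piece maps [2, ∞) onto (−∞, −4].
These images are disjoint, so no value is attained by both pieces. Therefore σ is injective.
Because the two images are disjoint, no x < 2 has σ(x) = σ(2), so we compute σ⁻¹(−13): −13 lies in (−∞, −4], so solve −8x + 12 = −13: x = (−13 − 12)/(−8) = 25/8.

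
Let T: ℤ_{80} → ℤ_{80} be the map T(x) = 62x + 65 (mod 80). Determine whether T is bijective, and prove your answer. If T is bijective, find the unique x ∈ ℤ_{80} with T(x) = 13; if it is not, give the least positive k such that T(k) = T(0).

We have gcd(62, 80) = 2 > 1. Taking s = 0 and t = 40: T(0) = 65 and T(40) = 62·40 + 65 = 2545 ≡ 65 (mod 80).
So T(0) = T(40) while 0 ≠ 40, so T is not injective, hence not bijective.
Since T is not bijective, we find the least positive k with T(k) = T(0): this means 62k ≡ 0 (mod 80), i.e. 80 ∣ 62k. Since gcd(62, 80) = 2, dividing through by 2 this holds exactly when 40 ∣ 31k, and as gcd(31, 40) = 1, exactly when 40 ∣ k.
The smallest positive such k is 40.

40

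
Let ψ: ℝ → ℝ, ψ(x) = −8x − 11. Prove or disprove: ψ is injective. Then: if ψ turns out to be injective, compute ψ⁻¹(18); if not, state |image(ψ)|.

Recall that ψ is injective if ψ(u) = ψ(v) implies u = v.
Suppose ψ(u) = ψ(v). Then −8u − 11 = −8v − 11, therefore −8u = −8v, hence u = v.
Hence ψ is injective.
Since ψ is injective, we compute ψ⁻¹(18) = (18 + 11)/(−8) = −29/8.

-29/8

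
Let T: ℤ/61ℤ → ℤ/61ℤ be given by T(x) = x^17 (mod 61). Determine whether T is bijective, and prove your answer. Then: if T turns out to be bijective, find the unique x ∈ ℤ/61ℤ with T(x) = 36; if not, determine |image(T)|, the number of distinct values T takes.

5

Since 61 is prime, the nonzero elements of ℤ/61ℤ form a cyclic group of order 60.
As gcd(17, 60) = 1, raising to the 17th power is a bijection on this group: if s^17 ≡ t^17 then (st^{−1})^17 = 1, and the only element of order dividing gcd(17, 60) = 1 is 1, so s = t.
With T(0) = 0 this makes T injective on all of ℤ/61ℤ, hence bijective (finite equal-size domain and codomain). In particular T is bijective.
Since T is bijective, we find the preimage of 36. The inverse of x ↦ x^17 on (ℤ/61ℤ)^× is x ↦ x^53, because 17·53 = 901 = 15·60 + 1 ≡ 1 (mod 60) and x^{60} = 1 for x ≠ 0 (Fermat). So T⁻¹(36) = 36^53 mod 61.
Repeated squaring mod 61: 36^1 ≡ 36, 36^2 ≡ 36² = 1296 ≡ 15, 36^4 ≡ 15² = 225 ≡ 42, 36^8 ≡ 42² = 1764 ≡ 56, 36^16 ≡ 56² = 3136 ≡ 25, 36^32 ≡ 25² = 625 ≡ 15. Since 53 = 32 + 16 + 4 + 1, 36^53 ≡ 15·25·42·36: 15·25 = 375 ≡ 9, then 9·42 = 378 ≡ 12, then 12·36 = 432 ≡ 5. So 36^53 ≡ 5 (mod 61).
Hence T⁻¹(36) = 5.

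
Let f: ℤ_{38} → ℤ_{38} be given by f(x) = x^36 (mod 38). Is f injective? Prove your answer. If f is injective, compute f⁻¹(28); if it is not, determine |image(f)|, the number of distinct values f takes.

4

f(1) = 1^36 = 1.
f(3): Repeated squaring mod 38: 3^1 ≡ 3, 3^2 ≡ 3² = 9, 3^4 ≡ 9² = 81 ≡ 5, 3^8 ≡ 5² = 25, 3^16 ≡ 25² = 625 ≡ 17, 3^32 ≡ 17² = 289 ≡ 23. Since 36 = 32 + 4, 3^36 ≡ 23·5: 23·5 = 115 ≡ 1. So 3^36 ≡ 1 (mod 38).
So f(1) = f(3) = 1 while 1 ≠ 3, thus f is not injective.
Since f is not injective, we determine |image(f)|. Computing x^36 mod 38 for each x (by repeated squaring, reducing mod 38 at every step), the values f(0), f(1), …, f(37) are: 0, 1, 20, 1, 20, 1, 20, 1, 20, 1, 20, 1, 20, 1, 20, 1, 20, 1, 20, 19, 20, 1, 20, 1, 20, 1, 20, 1, 20, 1, 20, 1, 20, 1, 20, 1, 20, 1.
The distinct values are {0, 1, 19, 20}; there are 4 of them.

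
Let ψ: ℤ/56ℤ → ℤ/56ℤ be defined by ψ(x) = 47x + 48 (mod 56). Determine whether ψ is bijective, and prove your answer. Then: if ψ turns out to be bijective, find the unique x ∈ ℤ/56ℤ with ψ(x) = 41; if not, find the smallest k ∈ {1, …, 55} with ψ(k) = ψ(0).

If ψ(x_1) = ψ(x_2), then 47x_1 ≡ 47x_2 (mod 56). Because gcd(47, 56) = 1, we may cancel 47 to get x_1 ≡ x_2 (mod 56).
We now compute 47⁻¹ mod 56 explicitly. Euclid's algorithm: 56 = 1·47 + 9, 47 = 5·9 + 2, 9 = 4·2 + 1; back-substituting gives 1 = 31·47 − 26·56, so 47⁻¹ ≡ 31 (mod 56).
Then y ↦ 31(y − 48) is a two-sided inverse to ψ, so every y ∈ ℤ/56ℤ has a preimage.
Therefore ψ is bijective.
Since ψ is bijective, we find ψ⁻¹(41): we need 47x ≡ 41 − 48 ≡ 49 (mod 56). Using 47⁻¹ = 31: x ≡ 31·49 = 1519 = 27·56 + 7, so x = 7.
Check: ψ(7) = 47·7 + 48 = 377 = 6·56 + 41 ≡ 41 (mod 56).

7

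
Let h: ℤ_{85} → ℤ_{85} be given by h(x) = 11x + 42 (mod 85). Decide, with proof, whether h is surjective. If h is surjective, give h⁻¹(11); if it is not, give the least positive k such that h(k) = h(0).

Since gcd(11, 85) = 1, 11 is invertible modulo 85. Euclid's algorithm: 85 = 7·11 + 8, 11 = 1·8 + 3, 8 = 2·3 + 2, 3 = 1·2 + 1; back-substituting gives 1 = 31·11 − 4·85, so 11⁻¹ ≡ 31 (mod 85).
For any y ∈ ℤ_{85}, x = 31(y − 42) mod 85 satisfies h(x) = 11·31(y − 42) + 42 ≡ y (since 11·31 ≡ 1 mod 85). So every y has a preimage.
So h is surjective.
Since h is surjective, we find h⁻¹(11): we need 11x ≡ 11 − 42 ≡ 54 (mod 85). Using 11⁻¹ = 31: x ≡ 31·54 = 1674 = 19·85 + 59, so x = 59.
Check: h(59) = 11·59 + 42 = 691 = 8·85 + 11 ≡ 11 (mod 85).

59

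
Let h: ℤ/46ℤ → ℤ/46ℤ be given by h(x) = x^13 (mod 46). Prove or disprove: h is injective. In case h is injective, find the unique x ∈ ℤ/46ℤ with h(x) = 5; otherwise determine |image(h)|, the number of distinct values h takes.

Computing x^13 mod 46 for each x (by repeated squaring, reducing mod 46 at every step), the values h(0), h(1), …, h(45) are: 0, 1, 4, 9, 16, 21, 36, 43, 18, 35, 38, 17, 6, 31, 34, 5, 26, 33, 2, 7, 14, 19, 22, 23, 24, 27, 32, 39, 44, 13, 20, 41, 12, 15, 40, 29, 8, 11, 28, 3, 10, 25, 30, 37, 42, 45.
Every element of ℤ/46ℤ appears exactly once in this list, so h is a bijection, and in particular injective.
Since h is injective, we read off the preimage of 5 from the same table: h(15) = 5, so h⁻¹(5) = 15.

15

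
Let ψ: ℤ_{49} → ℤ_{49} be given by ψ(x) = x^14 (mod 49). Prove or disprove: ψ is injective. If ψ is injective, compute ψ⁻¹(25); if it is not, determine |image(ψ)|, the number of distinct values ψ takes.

ψ(3): Repeated squaring mod 49: 3^1 ≡ 3, 3^2 ≡ 3² = 9, 3^4 ≡ 9² = 81 ≡ 32, 3^8 ≡ 32² = 1024 ≡ 44. Since 14 = 8 + 4 + 2, 3^14 ≡ 44·32·9: 44·32 = 1408 ≡ 36, then 36·9 = 324 ≡ 30. So 3^14 ≡ 30 (mod 49).
ψ(4): Repeated squaring mod 49: 4^1 ≡ 4, 4^2 ≡ 4² = 16, 4^4 ≡ 16² = 256 ≡ 11, 4^8 ≡ 11² = 121 ≡ 23. Since 14 = 8 + 4 + 2, 4^14 ≡ 23·11·16: 23·11 = 253 ≡ 8, then 8·16 = 128 ≡ 30. So 4^14 ≡ 30 (mod 49).
So ψ(3) = ψ(4) = 30 while 3 ≠ 4, therefore ψ is not injective.
Since ψ is not injective, we determine |image(ψ)|. Computing x^14 mod 49 for each x (by repeated squaring, reducing mod 49 at every step), the values ψ(0), ψ(1), …, ψ(48) are: 0, 1, 18, 30, 30, 18, 1, 0, 1, 18, 30, 30, 18, 1, 0, 1, 18, 30, 30, 18, 1, 0, 1, 18, 30, 30, 18, 1, 0, 1, 18, 30, 30, 18, 1, 0, 1, 18, 30, 30, 18, 1, 0, 1, 18, 30, 30, 18, 1.
The distinct values are {0, 1, 18, 30}; there are 4 of them.

4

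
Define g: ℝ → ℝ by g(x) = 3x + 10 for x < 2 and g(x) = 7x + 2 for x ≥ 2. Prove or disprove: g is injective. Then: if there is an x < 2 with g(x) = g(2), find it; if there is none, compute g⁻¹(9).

Both pieces are strictly increasing (slopes 3 and 7), so each is injective on its own interval.
The left piece maps (−∞, 2) onto (−∞, 16); the right piece maps [2, ∞) onto [16, ∞).
These images are disjoint, so no value is attained by both pieces. Therefore g is injective.
Because the two images are disjoint, no x < 2 has g(x) = g(2), so we compute g⁻¹(9): 9 lies in (−∞, 16), so solve 3x + 10 = 9: x = (9 − 10)/3 = −1/3.

-1/3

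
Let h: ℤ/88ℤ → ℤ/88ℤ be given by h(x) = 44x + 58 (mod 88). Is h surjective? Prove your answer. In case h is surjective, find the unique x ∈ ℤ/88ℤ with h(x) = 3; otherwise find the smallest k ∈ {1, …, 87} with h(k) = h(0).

2

Since gcd(44, 88) = 44, we have 44x ≡ 0 (mod 44) for all x, so h(x) ≡ 14 (mod 44).
But 0 ≢ 14 (mod 44), so 0 ∈ ℤ/88ℤ has no preimage. Therefore h is not surjective.
Since h is not surjective, we find the least positive k with h(k) = h(0): this means 44k ≡ 0 (mod 88), i.e. 88 ∣ 44k. Since gcd(44, 88) = 44, dividing through by 44 this holds exactly when 2 ∣ k.
The smallest positive such k is 2.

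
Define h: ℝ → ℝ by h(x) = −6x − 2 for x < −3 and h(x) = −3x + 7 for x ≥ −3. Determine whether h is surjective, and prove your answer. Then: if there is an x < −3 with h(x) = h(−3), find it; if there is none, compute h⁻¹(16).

-3

Both pieces are strictly decreasing (slopes −6 and −3), so each is injective on its own interval.
The left piece maps (−∞, −3) onto (16, ∞); the right piece maps [−3, ∞) onto (−∞, 16].
These images together cover ℝ, so h is surjective.
Because the two images are disjoint, no x < −3 has h(x) = h(−3), so we compute h⁻¹(16): 16 lies in (−∞, 16], so solve −3x + 7 = 16: x = (16 − 7)/(−3) = −3.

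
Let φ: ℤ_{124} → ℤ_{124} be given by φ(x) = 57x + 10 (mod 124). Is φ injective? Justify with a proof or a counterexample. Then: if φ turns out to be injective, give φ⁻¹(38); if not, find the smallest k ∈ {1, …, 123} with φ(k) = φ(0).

44

Suppose φ(a) = φ(b) in ℤ_{124}. Then 57a + 10 ≡ 57b + 10 (mod 124), thus 57(a − b) ≡ 0 (mod 124).
Since gcd(57, 124) = 1, 57 is invertible modulo 124, therefore a − b ≡ 0 (mod 124), i.e. a = b.
Thus φ is injective.
We now compute 57⁻¹ mod 124 explicitly. Euclid's algorithm: 124 = 2·57 + 10, 57 = 5·10 + 7, 10 = 1·7 + 3, 7 = 2·3 + 1; back-substituting gives 1 = 37·57 − 17·124, so 57⁻¹ ≡ 37 (mod 124).
Since φ is injective, we find φ⁻¹(38): we need 57x ≡ 38 − 10 ≡ 28 (mod 124). Using 57⁻¹ = 37: x ≡ 37·28 = 1036 = 8·124 + 44, so x = 44.
Check: φ(44) = 57·44 + 10 = 2518 = 20·124 + 38 ≡ 38 (mod 124).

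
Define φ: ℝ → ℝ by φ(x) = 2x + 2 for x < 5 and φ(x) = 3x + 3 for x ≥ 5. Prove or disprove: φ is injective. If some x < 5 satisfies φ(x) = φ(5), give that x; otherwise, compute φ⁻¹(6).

2

Both pieces are strictly increasing (slopes 2 and 3), so each is injective on its own interval.
The left piece maps (−∞, 5) onto (−∞, 12); the right piece maps [5, ∞) onto [18, ∞).
These images are disjoint, so no value is attained by both pieces. Hence φ is injective.
Because the two images are disjoint, no x < 5 has φ(x) = φ(5), so we compute φ⁻¹(6): 6 lies in (−∞, 12), so solve 2x + 2 = 6: x = (6 − 2)/2 = 2.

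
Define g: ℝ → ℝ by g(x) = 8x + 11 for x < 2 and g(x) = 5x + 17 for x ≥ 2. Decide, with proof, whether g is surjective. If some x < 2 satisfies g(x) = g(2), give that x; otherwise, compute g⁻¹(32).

3

Both pieces are strictly increasing (slopes 8 and 5), so each is injective on its own interval.
The left piece maps (−∞, 2) onto (−∞, 27); the right piece maps [2, ∞) onto [27, ∞).
These images together cover ℝ, so g is surjective.
Because the two images are disjoint, no x < 2 has g(x) = g(2), so we compute g⁻¹(32): 32 lies in [27, ∞), so solve 5x + 17 = 32: x = (32 − 17)/5 = 3.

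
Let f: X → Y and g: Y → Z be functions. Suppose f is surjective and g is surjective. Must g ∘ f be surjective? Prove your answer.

Let c ∈ Z. Since g is surjective, there is b ∈ Y with g(b) = c. Since f is surjective, there is a ∈ X with f(a) = b.
Then (g ∘ f)(a) = g(b) = c. Hence g ∘ f is surjective.

surjective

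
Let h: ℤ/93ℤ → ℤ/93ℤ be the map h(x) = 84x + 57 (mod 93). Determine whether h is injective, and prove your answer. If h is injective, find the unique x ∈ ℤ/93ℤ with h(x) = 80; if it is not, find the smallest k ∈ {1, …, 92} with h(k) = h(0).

31

We have gcd(84, 93) = 3 > 1. Taking s = 0 and t = 31: h(0) = 57 and h(31) = 84·31 + 57 = 2661 ≡ 57 (mod 93).
So h(0) = h(31) while 0 ≠ 31, hence h is not injective.
Since h is not injective, we find the least positive k with h(k) = h(0): this means 84k ≡ 0 (mod 93), i.e. 93 ∣ 84k. Since gcd(84, 93) = 3, dividing through by 3 this holds exactly when 31 ∣ 28k, and as gcd(28, 31) = 1, exactly when 31 ∣ k.
The smallest positive such k is 31.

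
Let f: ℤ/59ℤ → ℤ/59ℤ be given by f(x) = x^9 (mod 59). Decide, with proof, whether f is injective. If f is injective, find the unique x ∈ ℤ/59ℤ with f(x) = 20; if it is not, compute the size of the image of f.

26

Since 59 is prime, the nonzero elements of ℤ/59ℤ form a cyclic group of order 58.
As gcd(9, 58) = 1, raising to the 9th power is a bijection on this group: if x_1^9 ≡ x_2^9 then (x_1x_2^{−1})^9 = 1, and the only element of order dividing gcd(9, 58) = 1 is 1, so x_1 = x_2.
With f(0) = 0 this makes f injective on all of ℤ/59ℤ, hence bijective (finite equal-size domain and codomain). In particular f is injective.
Since f is injective, we find the preimage of 20. The inverse of x ↦ x^9 on (ℤ/59ℤ)^× is x ↦ x^13, because 9·13 = 117 = 2·58 + 1 ≡ 1 (mod 58) and x^{58} = 1 for x ≠ 0 (Fermat). So f⁻¹(20) = 20^13 mod 59.
Repeated squaring mod 59: 20^1 ≡ 20, 20^2 ≡ 20² = 400 ≡ 46, 20^4 ≡ 46² = 2116 ≡ 51, 20^8 ≡ 51² = 2601 ≡ 5. Since 13 = 8 + 4 + 1, 20^13 ≡ 5·51·20: 5·51 = 255 ≡ 19, then 19·20 = 380 ≡ 26. So 20^13 ≡ 26 (mod 59).
Hence f⁻¹(20) = 26.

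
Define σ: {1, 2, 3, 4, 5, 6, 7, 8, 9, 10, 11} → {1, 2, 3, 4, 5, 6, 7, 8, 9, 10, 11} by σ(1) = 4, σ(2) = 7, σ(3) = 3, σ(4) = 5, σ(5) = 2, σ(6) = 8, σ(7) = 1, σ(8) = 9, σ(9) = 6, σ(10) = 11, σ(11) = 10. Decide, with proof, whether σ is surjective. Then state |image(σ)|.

Every element of the codomain has a preimage: 1 = σ(7), 2 = σ(5), 3 = σ(3), 4 = σ(1), 5 = σ(4), 6 = σ(9), 7 = σ(2), 8 = σ(6), 9 = σ(8), 10 = σ(11), 11 = σ(10).
Therefore σ is surjective.
The image of σ is {1, 2, 3, 4, 5, 6, 7, 8, 9, 10, 11}, which has 11 elements.

11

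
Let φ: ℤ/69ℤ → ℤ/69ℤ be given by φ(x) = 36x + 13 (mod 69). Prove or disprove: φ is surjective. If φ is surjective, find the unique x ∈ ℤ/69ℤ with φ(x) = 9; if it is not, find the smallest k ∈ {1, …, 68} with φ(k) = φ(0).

23

Since gcd(36, 69) = 3, we have 36x ≡ 0 (mod 3) for all x, so φ(x) ≡ 1 (mod 3).
But 0 ≢ 1 (mod 3), so 0 ∈ ℤ/69ℤ has no preimage. Thus φ is not surjective.
Since φ is not surjective, we find the least positive k with φ(k) = φ(0): this means 36k ≡ 0 (mod 69), i.e. 69 ∣ 36k. Since gcd(36, 69) = 3, dividing through by 3 this holds exactly when 23 ∣ 12k, and as gcd(12, 23) = 1, exactly when 23 ∣ k.
The smallest positive such k is 23.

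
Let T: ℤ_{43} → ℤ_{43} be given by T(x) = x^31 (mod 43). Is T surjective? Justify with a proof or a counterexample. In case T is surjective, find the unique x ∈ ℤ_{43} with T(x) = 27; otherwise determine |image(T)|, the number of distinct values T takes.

Since 43 is prime, the nonzero elements of ℤ_{43} form a cyclic group of order 42.
As gcd(31, 42) = 1, raising to the 31st power is a bijection on this group: if a^31 ≡ b^31 then (ab^{−1})^31 = 1, and the only element of order dividing gcd(31, 42) = 1 is 1, so a = b.
With T(0) = 0 this makes T injective on all of ℤ_{43}, hence bijective (finite equal-size domain and codomain). In particular T is surjective.
Since T is surjective, we find the preimage of 27. The inverse of x ↦ x^31 on (ℤ_{43})^× is x ↦ x^19, because 31·19 = 589 = 14·42 + 1 ≡ 1 (mod 42) and x^{42} = 1 for x ≠ 0 (Fermat). So T⁻¹(27) = 27^19 mod 43.
Repeated squaring mod 43: 27^1 ≡ 27, 27^2 ≡ 27² = 729 ≡ 41, 27^4 ≡ 41² = 1681 ≡ 4, 27^8 ≡ 4² = 16, 27^16 ≡ 16² = 256 ≡ 41. Since 19 = 16 + 2 + 1, 27^19 ≡ 41·41·27: 41·41 = 1681 ≡ 4, then 4·27 = 108 ≡ 22. So 27^19 ≡ 22 (mod 43).
Hence T⁻¹(27) = 22.

22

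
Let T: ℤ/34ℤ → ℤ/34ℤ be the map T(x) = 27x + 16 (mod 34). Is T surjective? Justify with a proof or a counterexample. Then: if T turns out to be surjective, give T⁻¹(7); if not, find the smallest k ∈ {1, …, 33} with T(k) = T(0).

Since gcd(27, 34) = 1, 27 is invertible modulo 34. Euclid's algorithm: 34 = 1·27 + 7, 27 = 3·7 + 6, 7 = 1·6 + 1; back-substituting gives 1 = 29·27 − 23·34, so 27⁻¹ ≡ 29 (mod 34).
For any y ∈ ℤ/34ℤ, x = 29(y − 16) mod 34 satisfies T(x) = 27·29(y − 16) + 16 ≡ y (since 27·29 ≡ 1 mod 34). So every y has a preimage.
So T is surjective.
Since T is surjective, we compute T⁻¹(7): solve 27x + 16 ≡ 7 (mod 34), i.e. 27x ≡ 25 (mod 34).
Multiplying by 27⁻¹ = 29 gives x ≡ 29·25 = 725 = 21·34 + 11 ≡ 11 (mod 34).
Check: T(11) = 27·11 + 16 = 313 = 9·34 + 7 ≡ 7 (mod 34).

11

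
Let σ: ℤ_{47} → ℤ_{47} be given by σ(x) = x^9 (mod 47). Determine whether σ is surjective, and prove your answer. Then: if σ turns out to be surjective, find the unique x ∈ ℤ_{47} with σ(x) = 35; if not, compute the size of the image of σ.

Since 47 is prime, the nonzero elements of ℤ_{47} form a cyclic group of order 46.
As gcd(9, 46) = 1, raising to the 9th power is a bijection on this group: if a^9 ≡ b^9 then (ab^{−1})^9 = 1, and the only element of order dividing gcd(9, 46) = 1 is 1, so a = b.
With σ(0) = 0 this makes σ injective on all of ℤ_{47}, hence bijective (finite equal-size domain and codomain). In particular σ is surjective.
Since σ is surjective, we find the preimage of 35. The inverse of x ↦ x^9 on (ℤ_{47})^× is x ↦ x^41, because 9·41 = 369 = 8·46 + 1 ≡ 1 (mod 46) and x^{46} = 1 for x ≠ 0 (Fermat). So σ⁻¹(35) = 35^41 mod 47.
Repeated squaring mod 47: 35^1 ≡ 35, 35^2 ≡ 35² = 1225 ≡ 3, 35^4 ≡ 3² = 9, 35^8 ≡ 9² = 81 ≡ 34, 35^16 ≡ 34² = 1156 ≡ 28, 35^32 ≡ 28² = 784 ≡ 32. Since 41 = 32 + 8 + 1, 35^41 ≡ 32·34·35: 32·34 = 1088 ≡ 7, then 7·35 = 245 ≡ 10. So 35^41 ≡ 10 (mod 47).
Hence σ⁻¹(35) = 10.

10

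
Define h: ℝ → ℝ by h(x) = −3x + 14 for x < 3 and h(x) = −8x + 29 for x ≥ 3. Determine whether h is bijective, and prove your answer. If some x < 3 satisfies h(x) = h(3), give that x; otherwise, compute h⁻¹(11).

Both pieces are strictly decreasing (slopes −3 and −8), so each is injective on its own interval.
The left piece maps (−∞, 3) onto (5, ∞); the right piece maps [3, ∞) onto (−∞, 5].
Since 5 = 5, the images partition ℝ: h is injective and surjective, hence bijective.
Because the two images are disjoint, no x < 3 has h(x) = h(3), so we compute h⁻¹(11): 11 lies in (5, ∞), so solve −3x + 14 = 11: x = (11 − 14)/(−3) = 1.

1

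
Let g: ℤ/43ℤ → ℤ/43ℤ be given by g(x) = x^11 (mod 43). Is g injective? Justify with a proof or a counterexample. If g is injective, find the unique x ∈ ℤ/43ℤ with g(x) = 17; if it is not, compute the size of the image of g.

31

Since 43 is prime, the nonzero elements of ℤ/43ℤ form a cyclic group of order 42.
As gcd(11, 42) = 1, raising to the 11th power is a bijection on this group: if x_1^11 ≡ x_2^11 then (x_1x_2^{−1})^11 = 1, and the only element of order dividing gcd(11, 42) = 1 is 1, so x_1 = x_2.
With g(0) = 0 this makes g injective on all of ℤ/43ℤ, hence bijective (finite equal-size domain and codomain). In particular g is injective.
Since g is injective, we find the preimage of 17. The inverse of x ↦ x^11 on (ℤ/43ℤ)^× is x ↦ x^23, because 11·23 = 253 = 6·42 + 1 ≡ 1 (mod 42) and x^{42} = 1 for x ≠ 0 (Fermat). So g⁻¹(17) = 17^23 mod 43.
Repeated squaring mod 43: 17^1 ≡ 17, 17^2 ≡ 17² = 289 ≡ 31, 17^4 ≡ 31² = 961 ≡ 15, 17^8 ≡ 15² = 225 ≡ 10, 17^16 ≡ 10² = 100 ≡ 14. Since 23 = 16 + 4 + 2 + 1, 17^23 ≡ 14·15·31·17: 14·15 = 210 ≡ 38, then 38·31 = 1178 ≡ 17, then 17·17 = 289 ≡ 31. So 17^23 ≡ 31 (mod 43).
Hence g⁻¹(17) = 31.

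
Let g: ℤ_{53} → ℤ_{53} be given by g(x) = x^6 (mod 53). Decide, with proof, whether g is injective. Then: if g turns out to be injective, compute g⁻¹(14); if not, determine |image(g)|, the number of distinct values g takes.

27

g(26): Repeated squaring mod 53: 26^1 ≡ 26, 26^2 ≡ 26² = 676 ≡ 40, 26^4 ≡ 40² = 1600 ≡ 10. Since 6 = 4 + 2, 26^6 ≡ 10·40: 10·40 = 400 ≡ 29. So 26^6 ≡ 29 (mod 53).
g(27): Repeated squaring mod 53: 27^1 ≡ 27, 27^2 ≡ 27² = 729 ≡ 40, 27^4 ≡ 40² = 1600 ≡ 10. Since 6 = 4 + 2, 27^6 ≡ 10·40: 10·40 = 400 ≡ 29. So 27^6 ≡ 29 (mod 53).
So g(26) = g(27) = 29 while 26 ≠ 27, thus g is not injective.
Since g is not injective, we determine |image(g)|. Computing x^6 mod 53 for each x (by repeated squaring, reducing mod 53 at every step), the values g(0), g(1), …, g(52) are: 0, 1, 11, 40, 15, 43, 16, 42, 6, 10, 49, 36, 17, 46, 38, 24, 13, 44, 4, 7, 9, 37, 25, 52, 28, 47, 29, 29, 47, 28, 52, 25, 37, 9, 7, 4, 44, 13, 24, 38, 46, 17, 36, 49, 10, 6, 42, 16, 43, 15, 40, 11, 1.
The distinct values are {0, 1, 4, 6, 7, 9, 10, 11, 13, 15, 16, 17, 24, 25, 28, 29, 36, 37, 38, 40, 42, 43, 44, 46, 47, 49, 52}; there are 27 of them.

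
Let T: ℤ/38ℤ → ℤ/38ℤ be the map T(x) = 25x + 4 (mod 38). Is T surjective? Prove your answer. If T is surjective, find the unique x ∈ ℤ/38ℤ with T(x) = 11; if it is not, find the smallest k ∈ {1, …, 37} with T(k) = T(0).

17

Recall: surjectivity means every element of the codomain has a preimage under T.
Since gcd(25, 38) = 1, 25 is invertible modulo 38. Euclid's algorithm: 38 = 1·25 + 13, 25 = 1·13 + 12, 13 = 1·12 + 1; back-substituting gives 1 = 35·25 − 23·38, so 25⁻¹ ≡ 35 (mod 38).
For any y ∈ ℤ/38ℤ, x = 35(y − 4) mod 38 satisfies T(x) = 25·35(y − 4) + 4 ≡ y (since 25·35 ≡ 1 mod 38). So every y has a preimage.
Thus T is surjective.
Since T is surjective, we compute T⁻¹(11): solve 25x + 4 ≡ 11 (mod 38), i.e. 25x ≡ 7 (mod 38).
Multiplying by 25⁻¹ = 35 gives x ≡ 35·7 = 245 = 6·38 + 17 ≡ 17 (mod 38).
Check: T(17) = 25·17 + 4 = 429 = 11·38 + 11 ≡ 11 (mod 38).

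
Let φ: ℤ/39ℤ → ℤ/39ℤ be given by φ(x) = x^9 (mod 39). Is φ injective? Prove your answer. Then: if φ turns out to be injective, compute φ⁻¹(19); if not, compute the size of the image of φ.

φ(2): Repeated squaring mod 39: 2^1 ≡ 2, 2^2 ≡ 2² = 4, 2^4 ≡ 4² = 16, 2^8 ≡ 16² = 256 ≡ 22. Since 9 = 8 + 1, 2^9 ≡ 22·2: 22·2 = 44 ≡ 5. So 2^9 ≡ 5 (mod 39).
φ(5): Repeated squaring mod 39: 5^1 ≡ 5, 5^2 ≡ 5² = 25, 5^4 ≡ 25² = 625 ≡ 1, 5^8 ≡ 1² = 1. Since 9 = 8 + 1, 5^9 ≡ 1·5: 1·5 = 5. So 5^9 ≡ 5 (mod 39).
So φ(2) = φ(5) = 5 while 2 ≠ 5, hence φ is not injective.
Since φ is not injective, we determine |image(φ)|. Computing x^9 mod 39 for each x (by repeated squaring, reducing mod 39 at every step), the values φ(0), φ(1), …, φ(38) are: 0, 1, 5, 27, 25, 5, 18, 34, 8, 27, 25, 8, 12, 13, 14, 18, 1, 38, 18, 31, 8, 21, 1, 38, 21, 25, 26, 27, 31, 14, 12, 31, 5, 21, 34, 14, 12, 34, 38.
The distinct values are {0, 1, 5, 8, 12, 13, 14, 18, 21, 25, 26, 27, 31, 34, 38}; there are 15 of them.

15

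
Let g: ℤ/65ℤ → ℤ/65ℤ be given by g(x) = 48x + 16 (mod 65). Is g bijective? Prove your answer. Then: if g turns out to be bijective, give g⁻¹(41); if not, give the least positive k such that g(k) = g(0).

By definition, g is injective when g(x_1) = g(x_2) forces x_1 = x_2.
Suppose g(x_1) = g(x_2) in ℤ/65ℤ. Then 48x_1 + 16 ≡ 48x_2 + 16 (mod 65), therefore 48(x_1 − x_2) ≡ 0 (mod 65).
Since gcd(48, 65) = 1, 48 is invertible modulo 65, therefore x_1 − x_2 ≡ 0 (mod 65), i.e. x_1 = x_2.
We now compute 48⁻¹ mod 65 explicitly. Euclid's algorithm: 65 = 1·48 + 17, 48 = 2·17 + 14, 17 = 1·14 + 3, 14 = 4·3 + 2, 3 = 1·2 + 1; back-substituting gives 1 = 42·48 − 31·65, so 48⁻¹ ≡ 42 (mod 65).
For any y ∈ ℤ/65ℤ, x = 42(y − 16) mod 65 satisfies g(x) = 48·42(y − 16) + 16 ≡ y (since 48·42 ≡ 1 mod 65). So every y has a preimage.
So g is bijective.
Since g is bijective, we find g⁻¹(41): we need 48x ≡ 41 − 16 ≡ 25 (mod 65). Using 48⁻¹ = 42: x ≡ 42·25 = 1050 = 16·65 + 10, so x = 10.
Check: g(10) = 48·10 + 16 = 496 = 7·65 + 41 ≡ 41 (mod 65).

10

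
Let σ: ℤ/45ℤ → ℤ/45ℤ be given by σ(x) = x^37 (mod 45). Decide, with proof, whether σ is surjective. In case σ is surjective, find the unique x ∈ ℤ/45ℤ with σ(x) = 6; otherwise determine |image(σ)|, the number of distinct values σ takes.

35

σ(0) = 0^37 = 0.
σ(15): Repeated squaring mod 45: 15^1 ≡ 15, 15^2 ≡ 15² = 225 ≡ 0, 15^4 ≡ 0² = 0, 15^8 ≡ 0² = 0, 15^16 ≡ 0² = 0, 15^32 ≡ 0² = 0. Since 37 = 32 + 4 + 1, 15^37 ≡ 0·0·15: 0·0 = 0, then 0·15 = 0. So 15^37 ≡ 0 (mod 45).
So σ(0) = σ(15) = 0 while 0 ≠ 15, so σ is not injective.
A non-injective map from the 45-element set ℤ/45ℤ to itself takes at most 44 distinct values, so it cannot be surjective. Hence σ is not surjective.
Since σ is not surjective, we determine |image(σ)|. Computing x^37 mod 45 for each x (by repeated squaring, reducing mod 45 at every step), the values σ(0), σ(1), …, σ(44) are: 0, 1, 2, 18, 4, 5, 36, 7, 8, 9, 10, 11, 27, 13, 14, 0, 16, 17, 18, 19, 20, 36, 22, 23, 9, 25, 26, 27, 28, 29, 0, 31, 32, 18, 34, 35, 36, 37, 38, 9, 40, 41, 27, 43, 44.
The distinct values are {0, 1, 2, 4, 5, 7, 8, 9, 10, 11, 13, 14, 16, 17, 18, 19, 20, 22, 23, 25, 26, 27, 28, 29, 31, 32, 34, 35, 36, 37, 38, 40, 41, 43, 44}; there are 35 of them.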